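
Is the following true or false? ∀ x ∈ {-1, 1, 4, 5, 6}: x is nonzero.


Evaluate the predicate on each element: -1:T, 1:T, 4:T, 5:T, 6:T.
Every element satisfies the predicate.

T


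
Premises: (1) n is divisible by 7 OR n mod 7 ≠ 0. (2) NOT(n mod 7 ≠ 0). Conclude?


Disjunctive syllogism: from (P ∨ Q) and ¬P, infer Q.
One disjunct, 'n mod 7 ≠ 0', is ruled out; the other must hold.

n is divisible by 7


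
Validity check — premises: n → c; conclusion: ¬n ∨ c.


This matches the form of material implication: the conclusion follows in every model of the premises.

Valid.


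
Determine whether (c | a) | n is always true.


Build the truth table over {a, c, n}:
a | c | n | φ
-------------
False | False | False | False
True | False | False | True
False | True | False | True
True | True | False | True
False | False | True | True
True | False | True | True
False | True | True | True
True | True | True | True
Counterexample at row 1: with a=False, c=False, n=False, the formula is False.

No, it is not a tautology.


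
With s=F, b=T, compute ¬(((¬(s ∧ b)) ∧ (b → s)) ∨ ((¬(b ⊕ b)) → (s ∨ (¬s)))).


Substitute s=F, b=T:
… (earlier sub-steps elided)
¬(s ∧ b) = T
b → s = T → F = F
(¬(s ∧ b)) ∧ (b → s) = T ∧ F = F
b ⊕ b = T ⊕ T = F
¬(b ⊕ b) = T
¬s = T
s ∨ (¬s) = F ∨ T = T
(¬(b ⊕ b)) → (s ∨ (¬s)) = T → T = T
((¬(s ∧ b)) ∧ (b → s)) ∨ ((¬(b ⊕ b)) → (s ∨ (¬s))) = F ∨ T = T
¬(((¬(s ∧ b)) ∧ (b → s)) ∨ ((¬(b ⊕ b)) → (s ∨ (¬s)))) = F

F


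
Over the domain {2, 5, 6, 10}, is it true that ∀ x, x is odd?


Evaluate the predicate on each element: 2:F, 5:T, 6:F, 10:F.
Counterexample x = 2 fails the predicate.

F


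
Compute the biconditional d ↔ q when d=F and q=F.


Biconditional is true when both operands have the same truth value.
Substitute: d=F, q=F.
F ↔ F evaluates to T.

T


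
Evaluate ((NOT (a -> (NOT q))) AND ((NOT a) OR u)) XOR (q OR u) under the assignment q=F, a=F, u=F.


Substitute q=F, a=F, u=F:
NOT q = T
a -> (NOT q) = F -> T = T
NOT (a -> (NOT q)) = F
NOT a = T
(NOT a) OR u = T OR F = T
(NOT (a -> (NOT q))) AND ((NOT a) OR u) = F AND T = F
q OR u = F OR F = F
((NOT (a -> (NOT q))) AND ((NOT a) OR u)) XOR (q OR u) = F XOR F = F

F


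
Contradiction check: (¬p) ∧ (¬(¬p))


Truth table over {p}:
p | φ
-----
F | F
T | F
Every row is false.

Yes, it is a contradiction.


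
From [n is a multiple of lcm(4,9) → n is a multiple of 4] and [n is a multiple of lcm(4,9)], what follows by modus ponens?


Modus ponens: from (P → Q) and P, infer Q.
P = 'n is a multiple of lcm(4,9)' is asserted, and P → Q holds, so Q follows.

n is a multiple of 4.


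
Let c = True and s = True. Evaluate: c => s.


Implication is false only when antecedent is true and consequent is false.
Substitute: c=True, s=True.
True => True evaluates to True.

True


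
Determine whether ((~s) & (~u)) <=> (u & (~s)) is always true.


Build the truth table over {s, u}:
s | u | φ
---------
False | False | False
True | False | True
False | True | False
True | True | True
Counterexample at row 1: with s=False, u=False, the formula is False.

No, it is not a tautology.


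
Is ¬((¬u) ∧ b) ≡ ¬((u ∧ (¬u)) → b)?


Compare truth tables:
b | u | φ | ψ
-------------
F | F | T | F
T | F | F | F
F | T | T | F
T | T | T | F
They differ at row 1 (b=F, u=F): φ=T but ψ=F.

No, they are not logically equivalent.


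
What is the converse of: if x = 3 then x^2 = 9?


The converse of (P → Q) is (Q → P). It is not in general equivalent to the original.
Here P = 'x = 3' and Q = 'x^2 = 9'.

If x^2 = 9, then x = 3.


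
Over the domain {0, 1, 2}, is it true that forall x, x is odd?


Evaluate the predicate on each element: 0:False, 1:True, 2:False.
Counterexample x = 0 fails the predicate.

False


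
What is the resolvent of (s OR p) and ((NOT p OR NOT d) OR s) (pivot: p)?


The clauses contain complementary literals p and NOTp.
Resolution eliminates this pair and disjoins the remaining literals (merging duplicates).

(s OR NOT d)


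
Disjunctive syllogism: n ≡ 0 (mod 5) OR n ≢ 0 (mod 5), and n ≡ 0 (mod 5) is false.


Disjunctive syllogism: from (P ∨ Q) and ¬P, infer Q.
One disjunct, 'n ≡ 0 (mod 5)', is ruled out; the other must hold.

n ≢ 0 (mod 5)


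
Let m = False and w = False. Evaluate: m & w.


Conjunction is true only when both operands are true.
Substitute: m=False, w=False.
False & False evaluates to False.

False


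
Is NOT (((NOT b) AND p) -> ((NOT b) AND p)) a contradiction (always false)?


Truth table over {b, p}:
b | p | φ
---------
F | F | F
T | F | F
F | T | F
T | T | F
Every row is false.

Yes, it is a contradiction.


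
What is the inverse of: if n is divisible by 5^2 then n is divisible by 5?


The inverse of (P → Q) is (¬P → ¬Q). It is equivalent to the converse, not to the original.
Here P = 'n is divisible by 5^2' and Q = 'n is divisible by 5'.

If not (n is divisible by 5^2), then not (n is divisible by 5).


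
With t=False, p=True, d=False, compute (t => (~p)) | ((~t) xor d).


Substitute t=False, p=True, d=False:
~p = False
t => (~p) = False => False = True
~t = True
(~t) xor d = True xor False = True
(t => (~p)) | ((~t) xor d) = True | True = True

True


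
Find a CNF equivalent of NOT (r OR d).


Step 1: Apply De Morgan: ¬(r ∨ d) = ¬r ∧ ¬d.

(NOT r) AND (NOT d)


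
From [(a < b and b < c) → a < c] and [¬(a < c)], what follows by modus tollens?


Modus tollens: from (P → Q) and ¬Q, infer ¬P.
Q = 'a < c' is denied; since P → Q, P must also fail.

Not ((a < b and b < c)).


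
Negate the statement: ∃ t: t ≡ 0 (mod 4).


¬(∀ x: φ) = ∃ x: ¬φ, and ¬(∃ x: φ) = ∀ x: ¬φ.
Apply to the existential statement.

∀ t: ¬(t ≡ 0 (mod 4))


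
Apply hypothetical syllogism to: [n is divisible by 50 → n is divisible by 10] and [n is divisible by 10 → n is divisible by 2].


Hypothetical syllogism: from (P → Q) and (Q → R), infer (P → R).
Chain the two implications through the shared middle term 'n is divisible by 10'.

n is divisible by 50 → n is divisible by 2


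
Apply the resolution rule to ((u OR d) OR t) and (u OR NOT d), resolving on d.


The clauses contain complementary literals d and NOTd.
Resolution eliminates this pair and disjoins the remaining literals (merging duplicates).

(u OR t)


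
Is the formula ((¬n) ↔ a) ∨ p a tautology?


Build the truth table over {a, n, p}:
a | n | p | φ
-------------
F | F | F | F
T | F | F | T
F | T | F | T
T | T | F | F
F | F | T | T
T | F | T | T
F | T | T | T
T | T | T | T
Counterexample at row 1: with a=F, n=F, p=F, the formula is F.

No, it is not a tautology.


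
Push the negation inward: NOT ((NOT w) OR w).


De Morgan: the negation of a disjunction is the conjunction of the negations.
Distribute NOT across OR, flipping it to AND, and negate each literal.

w AND (NOT w)


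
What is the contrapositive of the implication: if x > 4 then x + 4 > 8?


The contrapositive of (P → Q) is (¬Q → ¬P); it is logically equivalent to the original.
Here P = 'x > 4' and Q = 'x + 4 > 8'.

If not (x + 4 > 8), then not (x > 4).


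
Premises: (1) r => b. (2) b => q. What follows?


Hypothetical syllogism: from (P → Q) and (Q → R), infer (P → R).
Chain the two implications through the shared middle term 'b'.

r => q


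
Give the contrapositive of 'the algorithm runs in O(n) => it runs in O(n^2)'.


The contrapositive of (P → Q) is (¬Q → ¬P); it is logically equivalent to the original.
Here P = 'the algorithm runs in O(n)' and Q = 'it runs in O(n^2)'.

If not (it runs in O(n^2)), then not (the algorithm runs in O(n)).


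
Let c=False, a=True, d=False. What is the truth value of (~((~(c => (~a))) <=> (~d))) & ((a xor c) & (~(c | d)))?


Substitute c=False, a=True, d=False:
… (earlier sub-steps elided)
c => (~a) = False => False = True
~(c => (~a)) = False
~d = True
(~(c => (~a))) <=> (~d) = False <=> True = False
~((~(c => (~a))) <=> (~d)) = True
a xor c = True xor False = True
c | d = False | False = False
~(c | d) = True
(a xor c) & (~(c | d)) = True & True = True
(~((~(c => (~a))) <=> (~d))) & ((a xor c) & (~(c | d))) = True & True = True

True


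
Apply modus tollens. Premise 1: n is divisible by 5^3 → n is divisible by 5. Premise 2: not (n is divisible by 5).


Modus tollens: from (P → Q) and ¬Q, infer ¬P.
Q = 'n is divisible by 5' is denied; since P → Q, P must also fail.

Not (n is divisible by 5^3).


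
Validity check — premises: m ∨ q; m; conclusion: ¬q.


This is affirming a disjunct (fallacy). There exist truth assignments where the premises are all true but the conclusion is false.

Invalid.


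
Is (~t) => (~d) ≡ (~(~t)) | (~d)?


Compare truth tables:
d | t | φ | ψ
-------------
False | False | True | True
True | False | False | False
False | True | True | True
True | True | True | True
The columns φ and ψ agree on every row.

Yes, they are logically equivalent.


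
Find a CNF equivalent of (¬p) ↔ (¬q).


Step 1: Rewrite (¬p) ↔ (¬q) as ((¬p) → (¬q)) ∧ ((¬q) → (¬p)).
Step 2: Rewrite each implication as a disjunction.
Step 3: Eliminate any double negations (¬¬X = X).

(p ∨ (¬q)) ∧ (q ∨ (¬p))


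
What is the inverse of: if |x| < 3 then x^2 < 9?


The inverse of (P → Q) is (¬P → ¬Q). It is equivalent to the converse, not to the original.
Here P = '|x| < 3' and Q = 'x^2 < 9'.

If not (|x| < 3), then not (x^2 < 9).


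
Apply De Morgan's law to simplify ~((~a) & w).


De Morgan: the negation of a conjunction is the disjunction of the negations.
Distribute ~ across &, flipping it to |, and negate each literal.

a | (~w)


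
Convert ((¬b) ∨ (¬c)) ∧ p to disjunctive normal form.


Step 1: Distribute ∧ over ∨: ((¬b) ∨ (¬c)) ∧ p = ((¬b) ∧ p) ∨ ((¬c) ∧ p).

((¬b) ∧ p) ∨ ((¬c) ∧ p)


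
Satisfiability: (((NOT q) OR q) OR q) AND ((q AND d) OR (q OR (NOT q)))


Search for a satisfying assignment over {d, q}.
Try d=F, q=F: the formula evaluates to T.
A satisfying assignment exists.

Satisfiable.


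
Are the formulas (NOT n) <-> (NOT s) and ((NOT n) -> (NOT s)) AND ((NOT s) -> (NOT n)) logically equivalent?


Compare truth tables:
n | s | φ | ψ
-------------
F | F | T | T
T | F | F | F
F | T | F | F
T | T | T | T
The columns φ and ψ agree on every row.

Yes, they are logically equivalent.


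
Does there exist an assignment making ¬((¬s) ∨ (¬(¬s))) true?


Check all 2 assignments over {s}:
s | φ
-----
F | F
T | F
No assignment makes the formula true.

Unsatisfiable.


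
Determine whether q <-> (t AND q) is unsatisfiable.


Truth table over {q, t}:
q | t | φ
---------
F | F | T
T | F | F
F | T | T
T | T | T
Satisfying assignment at row 1: q=F, t=F gives T.

No, it is not a contradiction.


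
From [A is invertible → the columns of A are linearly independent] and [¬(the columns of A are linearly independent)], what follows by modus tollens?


Modus tollens: from (P → Q) and ¬Q, infer ¬P.
Q = 'the columns of A are linearly independent' is denied; since P → Q, P must also fail.

Not (A is invertible).


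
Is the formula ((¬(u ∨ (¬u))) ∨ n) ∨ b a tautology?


Build the truth table over {b, n, u}:
b | n | u | φ
-------------
F | F | F | F
T | F | F | T
F | T | F | T
T | T | F | T
F | F | T | F
T | F | T | T
F | T | T | T
T | T | T | T
Counterexample at row 1: with b=F, n=F, u=F, the formula is F.

No, it is not a tautology.


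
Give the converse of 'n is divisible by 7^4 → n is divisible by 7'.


The converse of (P → Q) is (Q → P). It is not in general equivalent to the original.
Here P = 'n is divisible by 7^4' and Q = 'n is divisible by 7'.

If n is divisible by 7, then n is divisible by 7^4.


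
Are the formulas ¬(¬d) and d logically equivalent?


Compare truth tables:
d | φ | ψ
---------
F | F | F
T | T | T
The columns φ and ψ agree on every row.

Yes, they are logically equivalent.


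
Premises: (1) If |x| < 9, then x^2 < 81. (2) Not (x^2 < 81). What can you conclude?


Modus tollens: from (P → Q) and ¬Q, infer ¬P.
Q = 'x^2 < 81' is denied; since P → Q, P must also fail.

Not (|x| < 9).


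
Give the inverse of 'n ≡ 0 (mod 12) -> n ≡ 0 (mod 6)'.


The inverse of (P → Q) is (¬P → ¬Q). It is equivalent to the converse, not to the original.
Here P = 'n ≡ 0 (mod 12)' and Q = 'n ≡ 0 (mod 6)'.

If not (n ≡ 0 (mod 12)), then not (n ≡ 0 (mod 6)).


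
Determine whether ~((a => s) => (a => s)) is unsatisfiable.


Truth table over {a, s}:
a | s | φ
---------
False | False | False
True | False | False
False | True | False
True | True | False
Every row is false.

Yes, it is a contradiction.


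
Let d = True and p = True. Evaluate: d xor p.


Exclusive or is true when exactly one operand is true.
Substitute: d=True, p=True.
True xor True evaluates to False.

False


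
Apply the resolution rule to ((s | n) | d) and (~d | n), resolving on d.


The clauses contain complementary literals d and ~d.
Resolution eliminates this pair and disjoins the remaining literals (merging duplicates).

(s | n)


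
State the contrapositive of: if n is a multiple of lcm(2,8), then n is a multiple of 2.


The contrapositive of (P → Q) is (¬Q → ¬P); it is logically equivalent to the original.
Here P = 'n is a multiple of lcm(2,8)' and Q = 'n is a multiple of 2'.

If not (n is a multiple of 2), then not (n is a multiple of lcm(2,8)).


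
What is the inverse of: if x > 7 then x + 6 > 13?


The inverse of (P → Q) is (¬P → ¬Q). It is equivalent to the converse, not to the original.
Here P = 'x > 7' and Q = 'x + 6 > 13'.

If not (x > 7), then not (x + 6 > 13).


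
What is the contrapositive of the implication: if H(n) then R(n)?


The contrapositive of (P → Q) is (¬Q → ¬P); it is logically equivalent to the original.
Here P = 'H(n)' and Q = 'R(n)'.

If not (R(n)), then not (H(n)).


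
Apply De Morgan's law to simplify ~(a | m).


De Morgan: the negation of a disjunction is the conjunction of the negations.
Distribute ~ across |, flipping it to &, and negate each literal.

(~a) & (~m)


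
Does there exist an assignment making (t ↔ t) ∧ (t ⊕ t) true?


Check all 2 assignments over {t}:
t | φ
-----
F | F
T | F
No assignment makes the formula true.

Unsatisfiable.


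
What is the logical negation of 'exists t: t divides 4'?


¬(forall x: φ) = exists x: ¬φ, and ¬(exists x: φ) = forall x: ¬φ.
Apply to the existential statement.

forall t: ~(t divides 4)


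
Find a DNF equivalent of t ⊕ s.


Step 1: t ⊕ s is true exactly when they disagree: (t ∧ ¬s) ∨ (¬t ∧ s).

(t ∧ (¬s)) ∨ ((¬t) ∧ s)


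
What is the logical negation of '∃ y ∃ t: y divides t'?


Negation flips each quantifier (∀↔∃) and negates the inner predicate.
¬(∃ y ∃ t: φ) = ∀ y ∀ t: ¬φ.

∀ y ∀ t: ¬(y divides t)


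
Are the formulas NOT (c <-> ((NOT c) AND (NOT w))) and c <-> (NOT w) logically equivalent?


Compare truth tables:
c | w | φ | ψ
-------------
F | F | T | F
T | F | T | T
F | T | F | T
T | T | T | F
They differ at row 1 (c=F, w=F): φ=T but ψ=F.

No, they are not logically equivalent.


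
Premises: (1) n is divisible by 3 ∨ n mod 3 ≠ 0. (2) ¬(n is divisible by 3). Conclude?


Disjunctive syllogism: from (P ∨ Q) and ¬P, infer Q.
One disjunct, 'n is divisible by 3', is ruled out; the other must hold.

n mod 3 ≠ 0


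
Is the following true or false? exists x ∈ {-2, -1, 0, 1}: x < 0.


Evaluate the predicate on each element: -2:True, -1:True, 0:False, 1:False.
Witness x = -2 satisfies the predicate.

True


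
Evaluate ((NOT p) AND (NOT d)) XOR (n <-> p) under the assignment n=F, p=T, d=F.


Substitute n=F, p=T, d=F:
NOT p = F
NOT d = T
(NOT p) AND (NOT d) = F AND T = F
n <-> p = F <-> T = F
((NOT p) AND (NOT d)) XOR (n <-> p) = F XOR F = F

F


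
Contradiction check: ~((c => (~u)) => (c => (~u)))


Truth table over {c, u}:
c | u | φ
---------
False | False | False
True | False | False
False | True | False
True | True | False
Every row is false.

Yes, it is a contradiction.


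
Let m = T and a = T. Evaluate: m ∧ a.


Conjunction is true only when both operands are true.
Substitute: m=T, a=T.
T ∧ T evaluates to T.

T


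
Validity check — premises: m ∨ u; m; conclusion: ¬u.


This is affirming a disjunct (fallacy). There exist truth assignments where the premises are all true but the conclusion is false.

Invalid.


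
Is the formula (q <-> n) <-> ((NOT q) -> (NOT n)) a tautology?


Build the truth table over {n, q}:
n | q | φ
---------
F | F | T
T | F | T
F | T | F
T | T | T
Counterexample at row 3: with n=F, q=T, the formula is F.

No, it is not a tautology.


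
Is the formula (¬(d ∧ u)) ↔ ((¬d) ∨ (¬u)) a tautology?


Build the truth table over {d, u}:
d | u | φ
---------
F | F | T
T | F | T
F | T | T
T | T | T
Every row evaluates to true.

Yes, it is a tautology.


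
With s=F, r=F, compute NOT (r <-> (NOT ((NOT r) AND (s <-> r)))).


Substitute s=F, r=F:
NOT r = T
s <-> r = F <-> F = T
(NOT r) AND (s <-> r) = T AND T = T
NOT ((NOT r) AND (s <-> r)) = F
r <-> (NOT ((NOT r) AND (s <-> r))) = F <-> F = T
NOT (r <-> (NOT ((NOT r) AND (s <-> r)))) = F

F


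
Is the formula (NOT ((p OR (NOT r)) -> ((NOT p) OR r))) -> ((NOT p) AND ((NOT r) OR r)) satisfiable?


Search for a satisfying assignment over {p, r}.
Try p=F, r=F: the formula evaluates to T.
A satisfying assignment exists.

Satisfiable.


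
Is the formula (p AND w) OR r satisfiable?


Search for a satisfying assignment over {p, r, w}.
Try p=F, r=T, w=F: the formula evaluates to T.
A satisfying assignment exists.

Satisfiable.


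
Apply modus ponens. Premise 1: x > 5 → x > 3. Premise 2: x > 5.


Modus ponens: from (P → Q) and P, infer Q.
P = 'x > 5' is asserted, and P → Q holds, so Q follows.

x > 3.


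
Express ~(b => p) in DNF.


Step 1: Rewrite implication then negate: ¬(¬b ∨ p) = b ∧ ¬p.

b & (~p)


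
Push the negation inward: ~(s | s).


De Morgan: the negation of a disjunction is the conjunction of the negations.
Distribute ~ across |, flipping it to &, and negate each literal.

(~s) & (~s)


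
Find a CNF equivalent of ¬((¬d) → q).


Step 1: Rewrite (¬d) → q as ¬(¬d) ∨ q.
Step 2: Negate: ¬(¬(¬d) ∨ q) = (¬d) ∧ ¬q (De Morgan + double negation).

(¬d) ∧ (¬q)


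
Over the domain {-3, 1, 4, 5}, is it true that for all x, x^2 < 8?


Evaluate the predicate on each element: -3:F, 1:T, 4:F, 5:F.
Counterexample x = -3 fails the predicate.

F


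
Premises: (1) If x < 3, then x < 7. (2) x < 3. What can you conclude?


Modus ponens: from (P → Q) and P, infer Q.
P = 'x < 3' is asserted, and P → Q holds, so Q follows.

x < 7.


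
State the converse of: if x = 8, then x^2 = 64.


The converse of (P → Q) is (Q → P). It is not in general equivalent to the original.
Here P = 'x = 8' and Q = 'x^2 = 64'.

If x^2 = 64, then x = 8.


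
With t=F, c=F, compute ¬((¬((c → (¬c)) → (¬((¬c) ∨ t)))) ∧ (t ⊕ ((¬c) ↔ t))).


Substitute t=F, c=F:
… (earlier sub-steps elided)
¬c = T
(¬c) ∨ t = T ∨ F = T
¬((¬c) ∨ t) = F
(c → (¬c)) → (¬((¬c) ∨ t)) = T → F = F
¬((c → (¬c)) → (¬((¬c) ∨ t))) = T
¬c = T
(¬c) ↔ t = T ↔ F = F
t ⊕ ((¬c) ↔ t) = F ⊕ F = F
(¬((c → (¬c)) → (¬((¬c) ∨ t)))) ∧ (t ⊕ ((¬c) ↔ t)) = T ∧ F = F
¬((¬((c → (¬c)) → (¬((¬c) ∨ t)))) ∧ (t ⊕ ((¬c) ↔ t))) = T

T


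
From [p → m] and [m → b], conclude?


Hypothetical syllogism: from (P → Q) and (Q → R), infer (P → R).
Chain the two implications through the shared middle term 'm'.

p → b


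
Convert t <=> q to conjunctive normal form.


Step 1: Rewrite t ↔ q as (t → q) ∧ (q → t).
Step 2: Rewrite each implication as a disjunction.

((~t) | q) & ((~q) | t)


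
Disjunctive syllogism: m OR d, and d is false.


Disjunctive syllogism: from (P ∨ Q) and ¬P, infer Q.
One disjunct, 'd', is ruled out; the other must hold.

m


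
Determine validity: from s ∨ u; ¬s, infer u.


This matches the form of disjunctive syllogism: the conclusion follows in every model of the premises.

Valid.


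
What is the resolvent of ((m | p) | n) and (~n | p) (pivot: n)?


The clauses contain complementary literals n and ~n.
Resolution eliminates this pair and disjoins the remaining literals (merging duplicates).

(p | m)


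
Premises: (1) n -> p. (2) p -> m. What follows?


Hypothetical syllogism: from (P → Q) and (Q → R), infer (P → R).
Chain the two implications through the shared middle term 'p'.

n -> m


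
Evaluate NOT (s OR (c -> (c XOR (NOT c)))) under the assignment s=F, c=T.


Substitute s=F, c=T:
NOT c = F
c XOR (NOT c) = T XOR F = T
c -> (c XOR (NOT c)) = T -> T = T
s OR (c -> (c XOR (NOT c))) = F OR T = T
NOT (s OR (c -> (c XOR (NOT c)))) = F

F


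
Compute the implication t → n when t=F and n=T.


Implication is false only when antecedent is true and consequent is false.
Substitute: t=F, n=T.
F → T evaluates to T.

T


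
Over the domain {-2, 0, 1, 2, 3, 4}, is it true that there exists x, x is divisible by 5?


Evaluate the predicate on each element: -2:F, 0:T, 1:F, 2:F, 3:F, 4:F.
Witness x = 0 satisfies the predicate.

T


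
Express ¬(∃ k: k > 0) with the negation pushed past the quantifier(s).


¬(∀ x: φ) = ∃ x: ¬φ, and ¬(∃ x: φ) = ∀ x: ¬φ.
Apply to the existential statement.

∀ k: ¬(k > 0)


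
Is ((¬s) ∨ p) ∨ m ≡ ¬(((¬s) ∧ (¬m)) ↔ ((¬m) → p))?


Compare truth tables:
m | p | s | φ | ψ
-----------------
F | F | F | T | T
T | F | F | T | T
F | T | F | T | F
T | T | F | T | T
F | F | T | F | F
T | F | T | T | T
F | T | T | T | T
T | T | T | T | T
They differ at row 3 (m=F, p=T, s=F): φ=T but ψ=F.

No, they are not logically equivalent.


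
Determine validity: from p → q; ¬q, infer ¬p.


This matches the form of modus tollens: the conclusion follows in every model of the premises.

Valid.


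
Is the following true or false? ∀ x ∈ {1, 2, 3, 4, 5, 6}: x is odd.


Evaluate the predicate on each element: 1:T, 2:F, 3:T, 4:F, 5:T, 6:F.
Counterexample x = 2 fails the predicate.

F


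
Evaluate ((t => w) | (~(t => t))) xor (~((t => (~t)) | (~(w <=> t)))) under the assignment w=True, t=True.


Substitute w=True, t=True:
… (earlier sub-steps elided)
t => t = True => True = True
~(t => t) = False
(t => w) | (~(t => t)) = True | False = True
~t = False
t => (~t) = True => False = False
w <=> t = True <=> True = True
~(w <=> t) = False
(t => (~t)) | (~(w <=> t)) = False | False = False
~((t => (~t)) | (~(w <=> t))) = True
((t => w) | (~(t => t))) xor (~((t => (~t)) | (~(w <=> t)))) = True xor True = False

False


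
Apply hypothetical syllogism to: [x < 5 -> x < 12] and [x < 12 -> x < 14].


Hypothetical syllogism: from (P → Q) and (Q → R), infer (P → R).
Chain the two implications through the shared middle term 'x < 12'.

x < 5 -> x < 14


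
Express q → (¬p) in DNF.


Step 1: Rewrite q → (¬p) as ¬q ∨ (¬p).

(¬q) ∨ (¬p)


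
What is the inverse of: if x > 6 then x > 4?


The inverse of (P → Q) is (¬P → ¬Q). It is equivalent to the converse, not to the original.
Here P = 'x > 6' and Q = 'x > 4'.

If not (x > 6), then not (x > 4).


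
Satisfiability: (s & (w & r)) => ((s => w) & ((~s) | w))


Search for a satisfying assignment over {r, s, w}.
Try r=False, s=False, w=False: the formula evaluates to True.
A satisfying assignment exists.

Satisfiable.


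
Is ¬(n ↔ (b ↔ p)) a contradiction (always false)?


Truth table over {b, n, p}:
b | n | p | φ
-------------
F | F | F | T
T | F | F | F
F | T | F | F
T | T | F | T
F | F | T | F
T | F | T | T
F | T | T | T
T | T | T | F
Satisfying assignment at row 1: b=F, n=F, p=F gives T.

No, it is not a contradiction.


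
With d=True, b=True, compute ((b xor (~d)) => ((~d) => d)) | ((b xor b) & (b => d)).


Substitute d=True, b=True:
~d = False
b xor (~d) = True xor False = True
~d = False
(~d) => d = False => True = True
(b xor (~d)) => ((~d) => d) = True => True = True
b xor b = True xor True = False
b => d = True => True = True
(b xor b) & (b => d) = False & True = False
((b xor (~d)) => ((~d) => d)) | ((b xor b) & (b => d)) = True | False = True

True


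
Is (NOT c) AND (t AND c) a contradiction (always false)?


Truth table over {c, t}:
c | t | φ
---------
F | F | F
T | F | F
F | T | F
T | T | F
Every row is false.

Yes, it is a contradiction.


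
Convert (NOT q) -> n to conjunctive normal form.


Step 1: Rewrite (¬q) → n as ¬(¬q) ∨ n.
Step 2: Eliminate any double negations (¬¬X = X).

q OR n


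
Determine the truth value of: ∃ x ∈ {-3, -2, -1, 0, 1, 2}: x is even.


Evaluate the predicate on each element: -3:F, -2:T, -1:F, 0:T, 1:F, 2:T.
Witness x = -2 satisfies the predicate.

T


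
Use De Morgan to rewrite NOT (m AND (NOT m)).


De Morgan: the negation of a conjunction is the disjunction of the negations.
Distribute NOT across AND, flipping it to OR, and negate each literal.

(NOT m) OR m


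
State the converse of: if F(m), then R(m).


The converse of (P → Q) is (Q → P). It is not in general equivalent to the original.
Here P = 'F(m)' and Q = 'R(m)'.

If R(m), then F(m).


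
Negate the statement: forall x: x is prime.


¬(forall x: φ) = exists x: ¬φ, and ¬(exists x: φ) = forall x: ¬φ.
Apply to the universal statement.

exists x: ~(x is prime)


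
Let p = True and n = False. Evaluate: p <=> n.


Biconditional is true when both operands have the same truth value.
Substitute: p=True, n=False.
True <=> False evaluates to False.

False


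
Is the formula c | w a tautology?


Build the truth table over {c, w}:
c | w | φ
---------
False | False | False
True | False | True
False | True | True
True | True | True
Counterexample at row 1: with c=False, w=False, the formula is False.

No, it is not a tautology.


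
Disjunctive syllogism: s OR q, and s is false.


Disjunctive syllogism: from (P ∨ Q) and ¬P, infer Q.
One disjunct, 's', is ruled out; the other must hold.

q


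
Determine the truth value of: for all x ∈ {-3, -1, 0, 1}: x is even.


Evaluate the predicate on each element: -3:F, -1:F, 0:T, 1:F.
Counterexample x = -3 fails the predicate.

F


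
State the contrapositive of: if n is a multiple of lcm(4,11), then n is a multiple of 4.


The contrapositive of (P → Q) is (¬Q → ¬P); it is logically equivalent to the original.
Here P = 'n is a multiple of lcm(4,11)' and Q = 'n is a multiple of 4'.

If not (n is a multiple of 4), then not (n is a multiple of lcm(4,11)).


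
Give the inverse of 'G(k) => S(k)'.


The inverse of (P → Q) is (¬P → ¬Q). It is equivalent to the converse, not to the original.
Here P = 'G(k)' and Q = 'S(k)'.

If not (G(k)), then not (S(k)).


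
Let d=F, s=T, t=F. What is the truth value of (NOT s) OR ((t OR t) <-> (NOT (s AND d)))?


Substitute d=F, s=T, t=F:
NOT s = F
t OR t = F OR F = F
s AND d = T AND F = F
NOT (s AND d) = T
(t OR t) <-> (NOT (s AND d)) = F <-> T = F
(NOT s) OR ((t OR t) <-> (NOT (s AND d))) = F OR F = F

F


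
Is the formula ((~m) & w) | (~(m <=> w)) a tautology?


Build the truth table over {m, w}:
m | w | φ
---------
False | False | False
True | False | True
False | True | True
True | True | False
Counterexample at row 1: with m=False, w=False, the formula is False.

No, it is not a tautology.


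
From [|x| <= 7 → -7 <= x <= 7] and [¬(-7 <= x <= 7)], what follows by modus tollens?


Modus tollens: from (P → Q) and ¬Q, infer ¬P.
Q = '-7 <= x <= 7' is denied; since P → Q, P must also fail.

Not (|x| <= 7).


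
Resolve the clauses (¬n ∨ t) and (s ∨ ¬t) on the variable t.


The clauses contain complementary literals t and ¬t.
Resolution eliminates this pair and disjoins the remaining literals (merging duplicates).

(¬n ∨ s)


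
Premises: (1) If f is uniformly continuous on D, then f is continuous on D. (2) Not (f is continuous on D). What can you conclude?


Modus tollens: from (P → Q) and ¬Q, infer ¬P.
Q = 'f is continuous on D' is denied; since P → Q, P must also fail.

Not (f is uniformly continuous on D).


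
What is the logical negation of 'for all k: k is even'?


¬(for all x: φ) = there exists x: ¬φ, and ¬(there exists x: φ) = for all x: ¬φ.
Apply to the universal statement.

there exists k: NOT(k is even)


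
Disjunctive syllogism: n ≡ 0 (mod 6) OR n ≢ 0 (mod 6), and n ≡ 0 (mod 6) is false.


Disjunctive syllogism: from (P ∨ Q) and ¬P, infer Q.
One disjunct, 'n ≡ 0 (mod 6)', is ruled out; the other must hold.

n ≢ 0 (mod 6)


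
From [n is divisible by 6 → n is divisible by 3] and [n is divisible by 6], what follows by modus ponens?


Modus ponens: from (P → Q) and P, infer Q.
P = 'n is divisible by 6' is asserted, and P → Q holds, so Q follows.

n is divisible by 3.


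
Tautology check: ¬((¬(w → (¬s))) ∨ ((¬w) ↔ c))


Build the truth table over {c, s, w}:
c | s | w | φ
-------------
F | F | F | T
T | F | F | F
F | T | F | T
T | T | F | F
F | F | T | F
T | F | T | T
F | T | T | F
T | T | T | F
Counterexample at row 2: with c=T, s=F, w=F, the formula is F.

No, it is not a tautology.


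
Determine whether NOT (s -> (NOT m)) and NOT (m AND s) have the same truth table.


Compare truth tables:
m | s | φ | ψ
-------------
F | F | F | T
T | F | F | T
F | T | F | T
T | T | T | F
They differ at row 1 (m=F, s=F): φ=F but ψ=T.

No, they are not logically equivalent.


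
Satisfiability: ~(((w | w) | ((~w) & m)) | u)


Search for a satisfying assignment over {m, u, w}.
Try m=False, u=False, w=False: the formula evaluates to True.
A satisfying assignment exists.

Satisfiable.


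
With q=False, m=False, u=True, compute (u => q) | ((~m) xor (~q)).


Substitute q=False, m=False, u=True:
u => q = True => False = False
~m = True
~q = True
(~m) xor (~q) = True xor True = False
(u => q) | ((~m) xor (~q)) = False | False = False

False


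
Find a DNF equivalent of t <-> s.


Step 1: t ↔ s is true exactly when both agree: (t ∧ s) ∨ (¬t ∧ ¬s).

(t AND s) OR ((NOT t) AND (NOT s))


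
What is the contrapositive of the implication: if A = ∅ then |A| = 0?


The contrapositive of (P → Q) is (¬Q → ¬P); it is logically equivalent to the original.
Here P = 'A = ∅' and Q = '|A| = 0'.

If not (|A| = 0), then not (A = ∅).


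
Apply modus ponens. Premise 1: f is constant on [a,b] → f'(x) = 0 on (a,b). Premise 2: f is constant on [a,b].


Modus ponens: from (P → Q) and P, infer Q.
P = 'f is constant on [a,b]' is asserted, and P → Q holds, so Q follows.

f'(x) = 0 on (a,b).


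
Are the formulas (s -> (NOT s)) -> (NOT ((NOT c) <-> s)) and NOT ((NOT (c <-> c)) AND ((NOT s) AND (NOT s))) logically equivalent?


Compare truth tables:
c | s | φ | ψ
-------------
F | F | T | T
T | F | F | T
F | T | T | T
T | T | T | T
They differ at row 2 (c=T, s=F): φ=F but ψ=T.

No, they are not logically equivalent.


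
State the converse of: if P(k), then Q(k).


The converse of (P → Q) is (Q → P). It is not in general equivalent to the original.
Here P = 'P(k)' and Q = 'Q(k)'.

If Q(k), then P(k).


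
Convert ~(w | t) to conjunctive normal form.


Step 1: Apply De Morgan: ¬(w ∨ t) = ¬w ∧ ¬t.

(~w) & (~t)


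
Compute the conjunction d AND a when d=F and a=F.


Conjunction is true only when both operands are true.
Substitute: d=F, a=F.
F AND F evaluates to F.

F


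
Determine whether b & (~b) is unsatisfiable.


Truth table over {b}:
b | φ
-----
False | False
True | False
Every row is false.

Yes, it is a contradiction.


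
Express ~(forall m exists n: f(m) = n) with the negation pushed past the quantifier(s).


Negation flips each quantifier (∀↔∃) and negates the inner predicate.
¬(forall m exists n: φ) = exists m forall n: ¬φ.

exists m forall n: ~(f(m) = n)


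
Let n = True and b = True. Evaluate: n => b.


Implication is false only when antecedent is true and consequent is false.
Substitute: n=True, b=True.
True => True evaluates to True.

True


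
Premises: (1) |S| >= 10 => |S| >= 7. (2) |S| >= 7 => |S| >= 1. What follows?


Hypothetical syllogism: from (P → Q) and (Q → R), infer (P → R).
Chain the two implications through the shared middle term '|S| >= 7'.

|S| >= 10 => |S| >= 1


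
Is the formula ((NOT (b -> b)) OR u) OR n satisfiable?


Search for a satisfying assignment over {b, n, u}.
Try b=F, n=T, u=F: the formula evaluates to T.
A satisfying assignment exists.

Satisfiable.


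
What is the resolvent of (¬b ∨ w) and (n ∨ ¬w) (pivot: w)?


The clauses contain complementary literals w and ¬w.
Resolution eliminates this pair and disjoins the remaining literals (merging duplicates).

(¬b ∨ n)


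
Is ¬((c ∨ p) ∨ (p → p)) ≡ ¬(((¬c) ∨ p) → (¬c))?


Compare truth tables:
c | p | φ | ψ
-------------
F | F | F | F
T | F | F | F
F | T | F | F
T | T | F | T
They differ at row 4 (c=T, p=T): φ=F but ψ=T.

No, they are not logically equivalent.


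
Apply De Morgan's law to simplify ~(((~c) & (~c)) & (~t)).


De Morgan: the negation of a conjunction is the disjunction of the negations.
Distribute ~ across &, flipping it to |, and negate each literal.

(c | c) | t


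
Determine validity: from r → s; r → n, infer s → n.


This is (no valid rule). There exist truth assignments where the premises are all true but the conclusion is false.

Invalid.


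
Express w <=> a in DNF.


Step 1: w ↔ a is true exactly when both agree: (w ∧ a) ∨ (¬w ∧ ¬a).

(w & a) | ((~w) & (~a))


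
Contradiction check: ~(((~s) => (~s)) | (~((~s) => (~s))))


Truth table over {s}:
s | φ
-----
False | False
True | False
Every row is false.

Yes, it is a contradiction.


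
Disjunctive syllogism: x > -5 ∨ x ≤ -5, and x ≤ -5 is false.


Disjunctive syllogism: from (P ∨ Q) and ¬P, infer Q.
One disjunct, 'x ≤ -5', is ruled out; the other must hold.

x > -5


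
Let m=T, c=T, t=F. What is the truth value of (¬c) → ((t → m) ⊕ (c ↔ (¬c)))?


Substitute m=T, c=T, t=F:
¬c = F
t → m = F → T = T
¬c = F
c ↔ (¬c) = T ↔ F = F
(t → m) ⊕ (c ↔ (¬c)) = T ⊕ F = T
(¬c) → ((t → m) ⊕ (c ↔ (¬c))) = F → T = T

T


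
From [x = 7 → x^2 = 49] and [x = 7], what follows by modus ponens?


Modus ponens: from (P → Q) and P, infer Q.
P = 'x = 7' is asserted, and P → Q holds, so Q follows.

x^2 = 49.


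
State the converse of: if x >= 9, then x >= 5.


The converse of (P → Q) is (Q → P). It is not in general equivalent to the original.
Here P = 'x >= 9' and Q = 'x >= 5'.

If x >= 5, then x >= 9.


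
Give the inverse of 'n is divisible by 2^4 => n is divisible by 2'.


The inverse of (P → Q) is (¬P → ¬Q). It is equivalent to the converse, not to the original.
Here P = 'n is divisible by 2^4' and Q = 'n is divisible by 2'.

If not (n is divisible by 2^4), then not (n is divisible by 2).


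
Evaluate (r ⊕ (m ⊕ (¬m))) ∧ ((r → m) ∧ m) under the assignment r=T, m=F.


Substitute r=T, m=F:
¬m = T
m ⊕ (¬m) = F ⊕ T = T
r ⊕ (m ⊕ (¬m)) = T ⊕ T = F
r → m = T → F = F
(r → m) ∧ m = F ∧ F = F
(r ⊕ (m ⊕ (¬m))) ∧ ((r → m) ∧ m) = F ∧ F = F

F


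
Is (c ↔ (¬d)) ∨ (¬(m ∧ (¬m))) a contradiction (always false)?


Truth table over {c, d, m}:
c | d | m | φ
-------------
F | F | F | T
T | F | F | T
F | T | F | T
T | T | F | T
F | F | T | T
T | F | T | T
F | T | T | T
T | T | T | T
Satisfying assignment at row 1: c=F, d=F, m=F gives T.

No, it is not a contradiction.


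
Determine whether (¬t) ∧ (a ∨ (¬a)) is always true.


Build the truth table over {a, t}:
a | t | φ
---------
F | F | T
T | F | T
F | T | F
T | T | F
Counterexample at row 3: with a=F, t=T, the formula is F.

No, it is not a tautology.


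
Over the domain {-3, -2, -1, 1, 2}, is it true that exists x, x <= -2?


Evaluate the predicate on each element: -3:True, -2:True, -1:False, 1:False, 2:False.
Witness x = -3 satisfies the predicate.

True


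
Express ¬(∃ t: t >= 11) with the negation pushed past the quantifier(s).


¬(∀ x: φ) = ∃ x: ¬φ, and ¬(∃ x: φ) = ∀ x: ¬φ.
Apply to the existential statement.

∀ t: ¬(t >= 11)


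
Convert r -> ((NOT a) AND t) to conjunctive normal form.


Step 1: Rewrite r → ((¬a) ∧ t) as ¬r ∨ ((¬a) ∧ t).
Step 2: Distribute ∨ over ∧.

((NOT r) OR (NOT a)) AND ((NOT r) OR t)


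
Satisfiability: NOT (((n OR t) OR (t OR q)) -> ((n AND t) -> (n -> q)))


Search for a satisfying assignment over {n, q, t}.
Try n=T, q=F, t=T: the formula evaluates to T.
A satisfying assignment exists.

Satisfiable.


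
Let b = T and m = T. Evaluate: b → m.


Implication is false only when antecedent is true and consequent is false.
Substitute: b=T, m=T.
T → T evaluates to T.

T


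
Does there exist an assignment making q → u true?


Search for a satisfying assignment over {q, u}.
Try q=F, u=F: the formula evaluates to T.
A satisfying assignment exists.

Satisfiable.


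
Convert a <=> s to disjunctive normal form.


Step 1: a ↔ s is true exactly when both agree: (a ∧ s) ∨ (¬a ∧ ¬s).

(a & s) | ((~a) & (~s))


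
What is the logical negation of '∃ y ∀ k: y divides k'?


Negation flips each quantifier (∀↔∃) and negates the inner predicate.
¬(∃ y ∀ k: φ) = ∀ y ∃ k: ¬φ.

∀ y ∃ k: ¬(y divides k)


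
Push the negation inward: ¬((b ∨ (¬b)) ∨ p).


De Morgan: the negation of a disjunction is the conjunction of the negations.
Distribute ¬ across ∨, flipping it to ∧, and negate each literal.

((¬b) ∧ b) ∧ (¬p)


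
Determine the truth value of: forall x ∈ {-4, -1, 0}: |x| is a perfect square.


Evaluate the predicate on each element: -4:True, -1:True, 0:True.
Every element satisfies the predicate.

True


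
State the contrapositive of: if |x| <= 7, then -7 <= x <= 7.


The contrapositive of (P → Q) is (¬Q → ¬P); it is logically equivalent to the original.
Here P = '|x| <= 7' and Q = '-7 <= x <= 7'.

If not (-7 <= x <= 7), then not (|x| <= 7).


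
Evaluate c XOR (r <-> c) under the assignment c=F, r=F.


Substitute c=F, r=F:
r <-> c = F <-> F = T
c XOR (r <-> c) = F XOR T = T

T


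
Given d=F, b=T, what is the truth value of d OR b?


Disjunction is false only when both operands are false.
Substitute: d=F, b=T.
F OR T evaluates to T.

T


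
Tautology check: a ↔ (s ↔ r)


Build the truth table over {a, r, s}:
a | r | s | φ
-------------
F | F | F | F
T | F | F | T
F | T | F | T
T | T | F | F
F | F | T | T
T | F | T | F
F | T | T | F
T | T | T | T
Counterexample at row 1: with a=F, r=F, s=F, the formula is F.

No, it is not a tautology.


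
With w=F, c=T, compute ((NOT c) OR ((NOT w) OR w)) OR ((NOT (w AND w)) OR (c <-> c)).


Substitute w=F, c=T:
NOT c = F
NOT w = T
(NOT w) OR w = T OR F = T
(NOT c) OR ((NOT w) OR w) = F OR T = T
w AND w = F AND F = F
NOT (w AND w) = T
c <-> c = T <-> T = T
(NOT (w AND w)) OR (c <-> c) = T OR T = T
((NOT c) OR ((NOT w) OR w)) OR ((NOT (w AND w)) OR (c <-> c)) = T OR T = T

T
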